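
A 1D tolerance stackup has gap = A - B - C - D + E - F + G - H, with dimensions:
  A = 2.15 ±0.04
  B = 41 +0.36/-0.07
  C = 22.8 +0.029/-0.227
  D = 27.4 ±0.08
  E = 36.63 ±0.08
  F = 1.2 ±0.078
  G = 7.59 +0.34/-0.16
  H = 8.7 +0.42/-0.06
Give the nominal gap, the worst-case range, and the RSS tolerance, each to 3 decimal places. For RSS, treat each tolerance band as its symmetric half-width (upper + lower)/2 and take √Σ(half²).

Stack each dimension's contribution:
  +A: nom +2.150 → Σnom=2.150; wc +0.040/-0.040 → slack +0.040/-0.040; half-tol=0.040, Σhalf²=0.001600
  -B: nom -41.000 → Σnom=-38.850; wc +0.070/-0.360 → slack +0.110/-0.400; half-tol=0.215, Σhalf²=0.047825
  -C: nom -22.800 → Σnom=-61.650; wc +0.227/-0.029 → slack +0.337/-0.429; half-tol=0.128, Σhalf²=0.064209
  -D: nom -27.400 → Σnom=-89.050; wc +0.080/-0.080 → slack +0.417/-0.509; half-tol=0.080, Σhalf²=0.070609
  +E: nom +36.630 → Σnom=-52.420; wc +0.080/-0.080 → slack +0.497/-0.589; half-tol=0.080, Σhalf²=0.077009
  -F: nom -1.200 → Σnom=-53.620; wc +0.078/-0.078 → slack +0.575/-0.667; half-tol=0.078, Σhalf²=0.083093
  +G: nom +7.590 → Σnom=-46.030; wc +0.340/-0.160 → slack +0.915/-0.827; half-tol=0.250, Σhalf²=0.145593
  -H: nom -8.700 → Σnom=-54.730; wc +0.060/-0.420 → slack +0.975/-1.247; half-tol=0.240, Σhalf²=0.203193
Nominal = -54.730. Worst-case = [-54.730 - 1.247, -54.730 + 0.975] = [-55.977, -53.755]. RSS = √0.203193 = 0.451.

nominal=-54.730 wc=[-55.977,-53.755] rss=0.451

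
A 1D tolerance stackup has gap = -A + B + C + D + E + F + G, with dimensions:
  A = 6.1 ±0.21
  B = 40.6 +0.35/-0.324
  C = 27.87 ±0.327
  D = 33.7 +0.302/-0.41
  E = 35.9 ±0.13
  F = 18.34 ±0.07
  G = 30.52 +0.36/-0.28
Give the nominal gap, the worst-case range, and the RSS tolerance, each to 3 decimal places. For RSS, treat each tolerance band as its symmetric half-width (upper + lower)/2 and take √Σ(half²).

Stack each dimension's contribution:
  -A: nom -6.100 → Σnom=-6.100; wc +0.210/-0.210 → slack +0.210/-0.210; half-tol=0.210, Σhalf²=0.044100
  +B: nom +40.600 → Σnom=34.500; wc +0.350/-0.324 → slack +0.560/-0.534; half-tol=0.337, Σhalf²=0.157669
  +C: nom +27.870 → Σnom=62.370; wc +0.327/-0.327 → slack +0.887/-0.861; half-tol=0.327, Σhalf²=0.264598
  +D: nom +33.700 → Σnom=96.070; wc +0.302/-0.410 → slack +1.189/-1.271; half-tol=0.356, Σhalf²=0.391334
  +E: nom +35.900 → Σnom=131.970; wc +0.130/-0.130 → slack +1.319/-1.401; half-tol=0.130, Σhalf²=0.408234
  +F: nom +18.340 → Σnom=150.310; wc +0.070/-0.070 → slack +1.389/-1.471; half-tol=0.070, Σhalf²=0.413134
  +G: nom +30.520 → Σnom=180.830; wc +0.360/-0.280 → slack +1.749/-1.751; half-tol=0.320, Σhalf²=0.515534
Nominal = 180.830. Worst-case = [180.830 - 1.751, 180.830 + 1.749] = [179.079, 182.579]. RSS = √0.515534 = 0.718.

nominal=180.830 wc=[179.079,182.579] rss=0.718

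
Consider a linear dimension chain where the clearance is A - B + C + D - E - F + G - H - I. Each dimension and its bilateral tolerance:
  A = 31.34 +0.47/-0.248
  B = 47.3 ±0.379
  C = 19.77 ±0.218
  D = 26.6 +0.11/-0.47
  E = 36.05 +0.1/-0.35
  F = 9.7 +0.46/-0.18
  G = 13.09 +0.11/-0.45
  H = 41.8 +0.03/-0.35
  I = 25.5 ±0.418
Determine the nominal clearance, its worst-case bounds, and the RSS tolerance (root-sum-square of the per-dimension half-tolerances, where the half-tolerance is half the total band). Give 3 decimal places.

nominal=-69.550 wc=[-72.323,-66.965] rss=0.920

Stack each dimension's contribution:
  +A: nom +31.340 → Σnom=31.340; wc +0.470/-0.248 → slack +0.470/-0.248; half-tol=0.359, Σhalf²=0.128881
  -B: nom -47.300 → Σnom=-15.960; wc +0.379/-0.379 → slack +0.849/-0.627; half-tol=0.379, Σhalf²=0.272522
  +C: nom +19.770 → Σnom=3.810; wc +0.218/-0.218 → slack +1.067/-0.845; half-tol=0.218, Σhalf²=0.320046
  +D: nom +26.600 → Σnom=30.410; wc +0.110/-0.470 → slack +1.177/-1.315; half-tol=0.290, Σhalf²=0.404146
  -E: nom -36.050 → Σnom=-5.640; wc +0.350/-0.100 → slack +1.527/-1.415; half-tol=0.225, Σhalf²=0.454771
  -F: nom -9.700 → Σnom=-15.340; wc +0.180/-0.460 → slack +1.707/-1.875; half-tol=0.320, Σhalf²=0.557171
  +G: nom +13.090 → Σnom=-2.250; wc +0.110/-0.450 → slack +1.817/-2.325; half-tol=0.280, Σhalf²=0.635571
  -H: nom -41.800 → Σnom=-44.050; wc +0.350/-0.030 → slack +2.167/-2.355; half-tol=0.190, Σhalf²=0.671671
  -I: nom -25.500 → Σnom=-69.550; wc +0.418/-0.418 → slack +2.585/-2.773; half-tol=0.418, Σhalf²=0.846395
Nominal = -69.550. Worst-case = [-69.550 - 2.773, -69.550 + 2.585] = [-72.323, -66.965]. RSS = √0.846395 = 0.920.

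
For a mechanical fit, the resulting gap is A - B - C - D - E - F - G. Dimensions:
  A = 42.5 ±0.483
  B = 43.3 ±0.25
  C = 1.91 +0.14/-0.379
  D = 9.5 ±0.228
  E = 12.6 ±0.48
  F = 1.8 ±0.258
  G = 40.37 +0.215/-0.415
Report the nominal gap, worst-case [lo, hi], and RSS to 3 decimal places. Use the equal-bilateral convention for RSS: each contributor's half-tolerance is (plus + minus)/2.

nominal=-66.980 wc=[-69.034,-64.487] rss=0.901

Stack each dimension's contribution:
  +A: nom +42.500 → Σnom=42.500; wc +0.483/-0.483 → slack +0.483/-0.483; half-tol=0.483, Σhalf²=0.233289
  -B: nom -43.300 → Σnom=-0.800; wc +0.250/-0.250 → slack +0.733/-0.733; half-tol=0.250, Σhalf²=0.295789
  -C: nom -1.910 → Σnom=-2.710; wc +0.379/-0.140 → slack +1.112/-0.873; half-tol=0.260, Σhalf²=0.363129
  -D: nom -9.500 → Σnom=-12.210; wc +0.228/-0.228 → slack +1.340/-1.101; half-tol=0.228, Σhalf²=0.415113
  -E: nom -12.600 → Σnom=-24.810; wc +0.480/-0.480 → slack +1.820/-1.581; half-tol=0.480, Σhalf²=0.645513
  -F: nom -1.800 → Σnom=-26.610; wc +0.258/-0.258 → slack +2.078/-1.839; half-tol=0.258, Σhalf²=0.712077
  -G: nom -40.370 → Σnom=-66.980; wc +0.415/-0.215 → slack +2.493/-2.054; half-tol=0.315, Σhalf²=0.811302
Nominal = -66.980. Worst-case = [-66.980 - 2.054, -66.980 + 2.493] = [-69.034, -64.487]. RSS = √0.811302 = 0.901.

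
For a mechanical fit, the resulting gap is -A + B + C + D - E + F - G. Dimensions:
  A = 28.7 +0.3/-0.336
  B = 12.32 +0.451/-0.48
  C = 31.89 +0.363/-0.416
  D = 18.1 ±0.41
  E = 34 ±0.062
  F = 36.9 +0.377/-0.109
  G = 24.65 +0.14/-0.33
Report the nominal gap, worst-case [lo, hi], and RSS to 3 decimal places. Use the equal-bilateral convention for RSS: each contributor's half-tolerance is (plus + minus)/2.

nominal=11.860 wc=[9.943,14.189] rss=0.869

Stack each dimension's contribution:
  -A: nom -28.700 → Σnom=-28.700; wc +0.336/-0.300 → slack +0.336/-0.300; half-tol=0.318, Σhalf²=0.101124
  +B: nom +12.320 → Σnom=-16.380; wc +0.451/-0.480 → slack +0.787/-0.780; half-tol=0.466, Σhalf²=0.317814
  +C: nom +31.890 → Σnom=15.510; wc +0.363/-0.416 → slack +1.150/-1.196; half-tol=0.389, Σhalf²=0.469525
  +D: nom +18.100 → Σnom=33.610; wc +0.410/-0.410 → slack +1.560/-1.606; half-tol=0.410, Σhalf²=0.637625
  -E: nom -34.000 → Σnom=-0.390; wc +0.062/-0.062 → slack +1.622/-1.668; half-tol=0.062, Σhalf²=0.641468
  +F: nom +36.900 → Σnom=36.510; wc +0.377/-0.109 → slack +1.999/-1.777; half-tol=0.243, Σhalf²=0.700518
  -G: nom -24.650 → Σnom=11.860; wc +0.330/-0.140 → slack +2.329/-1.917; half-tol=0.235, Σhalf²=0.755742
Nominal = 11.860. Worst-case = [11.860 - 1.917, 11.860 + 2.329] = [9.943, 14.189]. RSS = √0.755742 = 0.869.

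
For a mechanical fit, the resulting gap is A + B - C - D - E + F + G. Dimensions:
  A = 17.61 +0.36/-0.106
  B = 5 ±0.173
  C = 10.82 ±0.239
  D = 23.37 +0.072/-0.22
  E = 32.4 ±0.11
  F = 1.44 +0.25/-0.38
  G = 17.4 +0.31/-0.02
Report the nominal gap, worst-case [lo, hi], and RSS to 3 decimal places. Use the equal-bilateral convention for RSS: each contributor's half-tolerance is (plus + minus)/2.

Stack each dimension's contribution:
  +A: nom +17.610 → Σnom=17.610; wc +0.360/-0.106 → slack +0.360/-0.106; half-tol=0.233, Σhalf²=0.054289
  +B: nom +5.000 → Σnom=22.610; wc +0.173/-0.173 → slack +0.533/-0.279; half-tol=0.173, Σhalf²=0.084218
  -C: nom -10.820 → Σnom=11.790; wc +0.239/-0.239 → slack +0.772/-0.518; half-tol=0.239, Σhalf²=0.141339
  -D: nom -23.370 → Σnom=-11.580; wc +0.220/-0.072 → slack +0.992/-0.590; half-tol=0.146, Σhalf²=0.162655
  -E: nom -32.400 → Σnom=-43.980; wc +0.110/-0.110 → slack +1.102/-0.700; half-tol=0.110, Σhalf²=0.174755
  +F: nom +1.440 → Σnom=-42.540; wc +0.250/-0.380 → slack +1.352/-1.080; half-tol=0.315, Σhalf²=0.273980
  +G: nom +17.400 → Σnom=-25.140; wc +0.310/-0.020 → slack +1.662/-1.100; half-tol=0.165, Σhalf²=0.301205
Nominal = -25.140. Worst-case = [-25.140 - 1.100, -25.140 + 1.662] = [-26.240, -23.478]. RSS = √0.301205 = 0.549.

nominal=-25.140 wc=[-26.240,-23.478] rss=0.549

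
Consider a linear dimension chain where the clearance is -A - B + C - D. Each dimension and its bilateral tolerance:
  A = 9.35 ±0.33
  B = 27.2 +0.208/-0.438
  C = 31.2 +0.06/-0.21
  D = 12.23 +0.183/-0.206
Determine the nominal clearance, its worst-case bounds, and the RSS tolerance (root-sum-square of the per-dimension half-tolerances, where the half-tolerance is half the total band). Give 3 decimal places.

nominal=-17.580 wc=[-18.511,-16.546] rss=0.519

Stack each dimension's contribution:
  -A: nom -9.350 → Σnom=-9.350; wc +0.330/-0.330 → slack +0.330/-0.330; half-tol=0.330, Σhalf²=0.108900
  -B: nom -27.200 → Σnom=-36.550; wc +0.438/-0.208 → slack +0.768/-0.538; half-tol=0.323, Σhalf²=0.213229
  +C: nom +31.200 → Σnom=-5.350; wc +0.060/-0.210 → slack +0.828/-0.748; half-tol=0.135, Σhalf²=0.231454
  -D: nom -12.230 → Σnom=-17.580; wc +0.206/-0.183 → slack +1.034/-0.931; half-tol=0.195, Σhalf²=0.269284
Nominal = -17.580. Worst-case = [-17.580 - 0.931, -17.580 + 1.034] = [-18.511, -16.546]. RSS = √0.269284 = 0.519.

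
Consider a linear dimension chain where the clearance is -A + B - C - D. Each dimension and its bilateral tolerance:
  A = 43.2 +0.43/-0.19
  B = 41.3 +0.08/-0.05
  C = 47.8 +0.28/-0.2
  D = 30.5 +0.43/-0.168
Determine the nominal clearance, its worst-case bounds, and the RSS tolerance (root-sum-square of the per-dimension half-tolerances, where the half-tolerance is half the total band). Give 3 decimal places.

Stack each dimension's contribution:
  -A: nom -43.200 → Σnom=-43.200; wc +0.190/-0.430 → slack +0.190/-0.430; half-tol=0.310, Σhalf²=0.096100
  +B: nom +41.300 → Σnom=-1.900; wc +0.080/-0.050 → slack +0.270/-0.480; half-tol=0.065, Σhalf²=0.100325
  -C: nom -47.800 → Σnom=-49.700; wc +0.200/-0.280 → slack +0.470/-0.760; half-tol=0.240, Σhalf²=0.157925
  -D: nom -30.500 → Σnom=-80.200; wc +0.168/-0.430 → slack +0.638/-1.190; half-tol=0.299, Σhalf²=0.247326
Nominal = -80.200. Worst-case = [-80.200 - 1.190, -80.200 + 0.638] = [-81.390, -79.562]. RSS = √0.247326 = 0.497.

nominal=-80.200 wc=[-81.390,-79.562] rss=0.497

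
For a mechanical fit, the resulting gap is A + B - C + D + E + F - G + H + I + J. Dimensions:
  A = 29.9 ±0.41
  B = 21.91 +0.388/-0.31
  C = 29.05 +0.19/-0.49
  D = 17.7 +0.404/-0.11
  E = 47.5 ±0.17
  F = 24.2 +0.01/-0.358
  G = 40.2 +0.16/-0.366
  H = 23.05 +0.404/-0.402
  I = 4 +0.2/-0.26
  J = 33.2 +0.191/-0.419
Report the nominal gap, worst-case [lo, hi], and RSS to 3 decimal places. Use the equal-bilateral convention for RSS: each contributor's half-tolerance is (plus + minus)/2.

Stack each dimension's contribution:
  +A: nom +29.900 → Σnom=29.900; wc +0.410/-0.410 → slack +0.410/-0.410; half-tol=0.410, Σhalf²=0.168100
  +B: nom +21.910 → Σnom=51.810; wc +0.388/-0.310 → slack +0.798/-0.720; half-tol=0.349, Σhalf²=0.289901
  -C: nom -29.050 → Σnom=22.760; wc +0.490/-0.190 → slack +1.288/-0.910; half-tol=0.340, Σhalf²=0.405501
  +D: nom +17.700 → Σnom=40.460; wc +0.404/-0.110 → slack +1.692/-1.020; half-tol=0.257, Σhalf²=0.471550
  +E: nom +47.500 → Σnom=87.960; wc +0.170/-0.170 → slack +1.862/-1.190; half-tol=0.170, Σhalf²=0.500450
  +F: nom +24.200 → Σnom=112.160; wc +0.010/-0.358 → slack +1.872/-1.548; half-tol=0.184, Σhalf²=0.534306
  -G: nom -40.200 → Σnom=71.960; wc +0.366/-0.160 → slack +2.238/-1.708; half-tol=0.263, Σhalf²=0.603475
  +H: nom +23.050 → Σnom=95.010; wc +0.404/-0.402 → slack +2.642/-2.110; half-tol=0.403, Σhalf²=0.765884
  +I: nom +4.000 → Σnom=99.010; wc +0.200/-0.260 → slack +2.842/-2.370; half-tol=0.230, Σhalf²=0.818784
  +J: nom +33.200 → Σnom=132.210; wc +0.191/-0.419 → slack +3.033/-2.789; half-tol=0.305, Σhalf²=0.911809
Nominal = 132.210. Worst-case = [132.210 - 2.789, 132.210 + 3.033] = [129.421, 135.243]. RSS = √0.911809 = 0.955.

nominal=132.210 wc=[129.421,135.243] rss=0.955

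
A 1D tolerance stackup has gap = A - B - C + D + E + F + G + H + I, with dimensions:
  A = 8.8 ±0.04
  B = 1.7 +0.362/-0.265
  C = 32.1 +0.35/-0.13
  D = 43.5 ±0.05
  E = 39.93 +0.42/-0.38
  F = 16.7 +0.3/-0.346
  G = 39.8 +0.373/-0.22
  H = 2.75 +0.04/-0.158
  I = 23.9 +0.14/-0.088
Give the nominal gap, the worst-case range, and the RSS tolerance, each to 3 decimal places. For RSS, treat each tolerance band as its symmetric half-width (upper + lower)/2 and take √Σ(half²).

nominal=141.580 wc=[139.586,143.338] rss=0.731

Stack each dimension's contribution:
  +A: nom +8.800 → Σnom=8.800; wc +0.040/-0.040 → slack +0.040/-0.040; half-tol=0.040, Σhalf²=0.001600
  -B: nom -1.700 → Σnom=7.100; wc +0.265/-0.362 → slack +0.305/-0.402; half-tol=0.314, Σhalf²=0.099882
  -C: nom -32.100 → Σnom=-25.000; wc +0.130/-0.350 → slack +0.435/-0.752; half-tol=0.240, Σhalf²=0.157482
  +D: nom +43.500 → Σnom=18.500; wc +0.050/-0.050 → slack +0.485/-0.802; half-tol=0.050, Σhalf²=0.159982
  +E: nom +39.930 → Σnom=58.430; wc +0.420/-0.380 → slack +0.905/-1.182; half-tol=0.400, Σhalf²=0.319982
  +F: nom +16.700 → Σnom=75.130; wc +0.300/-0.346 → slack +1.205/-1.528; half-tol=0.323, Σhalf²=0.424311
  +G: nom +39.800 → Σnom=114.930; wc +0.373/-0.220 → slack +1.578/-1.748; half-tol=0.296, Σhalf²=0.512223
  +H: nom +2.750 → Σnom=117.680; wc +0.040/-0.158 → slack +1.618/-1.906; half-tol=0.099, Σhalf²=0.522024
  +I: nom +23.900 → Σnom=141.580; wc +0.140/-0.088 → slack +1.758/-1.994; half-tol=0.114, Σhalf²=0.535020
Nominal = 141.580. Worst-case = [141.580 - 1.994, 141.580 + 1.758] = [139.586, 143.338]. RSS = √0.535020 = 0.731.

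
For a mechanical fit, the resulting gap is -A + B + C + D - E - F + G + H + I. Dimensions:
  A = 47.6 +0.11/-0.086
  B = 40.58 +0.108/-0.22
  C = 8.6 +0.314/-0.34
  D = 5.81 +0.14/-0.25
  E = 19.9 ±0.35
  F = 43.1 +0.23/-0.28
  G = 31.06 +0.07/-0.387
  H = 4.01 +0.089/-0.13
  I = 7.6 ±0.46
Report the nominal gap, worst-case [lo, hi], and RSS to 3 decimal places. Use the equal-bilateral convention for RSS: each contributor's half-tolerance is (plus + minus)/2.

nominal=-12.940 wc=[-15.417,-11.043] rss=0.803

Stack each dimension's contribution:
  -A: nom -47.600 → Σnom=-47.600; wc +0.086/-0.110 → slack +0.086/-0.110; half-tol=0.098, Σhalf²=0.009604
  +B: nom +40.580 → Σnom=-7.020; wc +0.108/-0.220 → slack +0.194/-0.330; half-tol=0.164, Σhalf²=0.036500
  +C: nom +8.600 → Σnom=1.580; wc +0.314/-0.340 → slack +0.508/-0.670; half-tol=0.327, Σhalf²=0.143429
  +D: nom +5.810 → Σnom=7.390; wc +0.140/-0.250 → slack +0.648/-0.920; half-tol=0.195, Σhalf²=0.181454
  -E: nom -19.900 → Σnom=-12.510; wc +0.350/-0.350 → slack +0.998/-1.270; half-tol=0.350, Σhalf²=0.303954
  -F: nom -43.100 → Σnom=-55.610; wc +0.280/-0.230 → slack +1.278/-1.500; half-tol=0.255, Σhalf²=0.368979
  +G: nom +31.060 → Σnom=-24.550; wc +0.070/-0.387 → slack +1.348/-1.887; half-tol=0.229, Σhalf²=0.421191
  +H: nom +4.010 → Σnom=-20.540; wc +0.089/-0.130 → slack +1.437/-2.017; half-tol=0.110, Σhalf²=0.433181
  +I: nom +7.600 → Σnom=-12.940; wc +0.460/-0.460 → slack +1.897/-2.477; half-tol=0.460, Σhalf²=0.644782
Nominal = -12.940. Worst-case = [-12.940 - 2.477, -12.940 + 1.897] = [-15.417, -11.043]. RSS = √0.644782 = 0.803.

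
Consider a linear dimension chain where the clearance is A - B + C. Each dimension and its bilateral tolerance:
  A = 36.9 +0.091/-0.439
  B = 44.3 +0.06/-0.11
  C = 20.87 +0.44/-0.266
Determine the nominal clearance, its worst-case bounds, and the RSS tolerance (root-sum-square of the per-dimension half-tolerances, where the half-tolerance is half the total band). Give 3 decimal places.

nominal=13.470 wc=[12.705,14.111] rss=0.450

Stack each dimension's contribution:
  +A: nom +36.900 → Σnom=36.900; wc +0.091/-0.439 → slack +0.091/-0.439; half-tol=0.265, Σhalf²=0.070225
  -B: nom -44.300 → Σnom=-7.400; wc +0.110/-0.060 → slack +0.201/-0.499; half-tol=0.085, Σhalf²=0.077450
  +C: nom +20.870 → Σnom=13.470; wc +0.440/-0.266 → slack +0.641/-0.765; half-tol=0.353, Σhalf²=0.202059
Nominal = 13.470. Worst-case = [13.470 - 0.765, 13.470 + 0.641] = [12.705, 14.111]. RSS = √0.202059 = 0.450.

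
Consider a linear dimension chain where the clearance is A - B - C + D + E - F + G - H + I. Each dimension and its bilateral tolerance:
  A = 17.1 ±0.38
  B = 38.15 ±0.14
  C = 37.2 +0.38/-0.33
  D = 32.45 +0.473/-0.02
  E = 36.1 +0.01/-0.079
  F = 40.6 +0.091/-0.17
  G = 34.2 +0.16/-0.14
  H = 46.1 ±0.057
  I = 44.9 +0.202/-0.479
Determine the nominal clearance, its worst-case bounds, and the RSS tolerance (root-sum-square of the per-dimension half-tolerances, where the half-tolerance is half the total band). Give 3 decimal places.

Stack each dimension's contribution:
  +A: nom +17.100 → Σnom=17.100; wc +0.380/-0.380 → slack +0.380/-0.380; half-tol=0.380, Σhalf²=0.144400
  -B: nom -38.150 → Σnom=-21.050; wc +0.140/-0.140 → slack +0.520/-0.520; half-tol=0.140, Σhalf²=0.164000
  -C: nom -37.200 → Σnom=-58.250; wc +0.330/-0.380 → slack +0.850/-0.900; half-tol=0.355, Σhalf²=0.290025
  +D: nom +32.450 → Σnom=-25.800; wc +0.473/-0.020 → slack +1.323/-0.920; half-tol=0.246, Σhalf²=0.350787
  +E: nom +36.100 → Σnom=10.300; wc +0.010/-0.079 → slack +1.333/-0.999; half-tol=0.044, Σhalf²=0.352768
  -F: nom -40.600 → Σnom=-30.300; wc +0.170/-0.091 → slack +1.503/-1.090; half-tol=0.131, Σhalf²=0.369798
  +G: nom +34.200 → Σnom=3.900; wc +0.160/-0.140 → slack +1.663/-1.230; half-tol=0.150, Σhalf²=0.392298
  -H: nom -46.100 → Σnom=-42.200; wc +0.057/-0.057 → slack +1.720/-1.287; half-tol=0.057, Σhalf²=0.395547
  +I: nom +44.900 → Σnom=2.700; wc +0.202/-0.479 → slack +1.922/-1.766; half-tol=0.341, Σhalf²=0.511487
Nominal = 2.700. Worst-case = [2.700 - 1.766, 2.700 + 1.922] = [0.934, 4.622]. RSS = √0.511487 = 0.715.

nominal=2.700 wc=[0.934,4.622] rss=0.715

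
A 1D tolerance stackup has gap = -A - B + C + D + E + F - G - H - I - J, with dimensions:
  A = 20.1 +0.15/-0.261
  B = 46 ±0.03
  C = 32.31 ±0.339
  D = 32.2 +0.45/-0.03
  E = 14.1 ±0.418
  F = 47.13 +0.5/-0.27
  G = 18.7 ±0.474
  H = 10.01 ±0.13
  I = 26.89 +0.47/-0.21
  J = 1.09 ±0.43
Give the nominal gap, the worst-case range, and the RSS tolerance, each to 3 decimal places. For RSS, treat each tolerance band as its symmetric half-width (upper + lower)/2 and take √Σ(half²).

nominal=2.950 wc=[0.209,6.192] rss=1.040

Stack each dimension's contribution:
  -A: nom -20.100 → Σnom=-20.100; wc +0.261/-0.150 → slack +0.261/-0.150; half-tol=0.206, Σhalf²=0.042230
  -B: nom -46.000 → Σnom=-66.100; wc +0.030/-0.030 → slack +0.291/-0.180; half-tol=0.030, Σhalf²=0.043130
  +C: nom +32.310 → Σnom=-33.790; wc +0.339/-0.339 → slack +0.630/-0.519; half-tol=0.339, Σhalf²=0.158051
  +D: nom +32.200 → Σnom=-1.590; wc +0.450/-0.030 → slack +1.080/-0.549; half-tol=0.240, Σhalf²=0.215651
  +E: nom +14.100 → Σnom=12.510; wc +0.418/-0.418 → slack +1.498/-0.967; half-tol=0.418, Σhalf²=0.390375
  +F: nom +47.130 → Σnom=59.640; wc +0.500/-0.270 → slack +1.998/-1.237; half-tol=0.385, Σhalf²=0.538600
  -G: nom -18.700 → Σnom=40.940; wc +0.474/-0.474 → slack +2.472/-1.711; half-tol=0.474, Σhalf²=0.763276
  -H: nom -10.010 → Σnom=30.930; wc +0.130/-0.130 → slack +2.602/-1.841; half-tol=0.130, Σhalf²=0.780176
  -I: nom -26.890 → Σnom=4.040; wc +0.210/-0.470 → slack +2.812/-2.311; half-tol=0.340, Σhalf²=0.895776
  -J: nom -1.090 → Σnom=2.950; wc +0.430/-0.430 → slack +3.242/-2.741; half-tol=0.430, Σhalf²=1.080676
Nominal = 2.950. Worst-case = [2.950 - 2.741, 2.950 + 3.242] = [0.209, 6.192]. RSS = √1.080676 = 1.040.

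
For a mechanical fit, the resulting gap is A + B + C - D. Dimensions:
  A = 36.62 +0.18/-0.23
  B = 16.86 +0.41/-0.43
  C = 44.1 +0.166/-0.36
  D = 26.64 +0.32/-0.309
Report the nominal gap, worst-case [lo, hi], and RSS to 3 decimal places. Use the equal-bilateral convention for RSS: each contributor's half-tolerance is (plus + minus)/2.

nominal=70.940 wc=[69.600,72.005] rss=0.622

Stack each dimension's contribution:
  +A: nom +36.620 → Σnom=36.620; wc +0.180/-0.230 → slack +0.180/-0.230; half-tol=0.205, Σhalf²=0.042025
  +B: nom +16.860 → Σnom=53.480; wc +0.410/-0.430 → slack +0.590/-0.660; half-tol=0.420, Σhalf²=0.218425
  +C: nom +44.100 → Σnom=97.580; wc +0.166/-0.360 → slack +0.756/-1.020; half-tol=0.263, Σhalf²=0.287594
  -D: nom -26.640 → Σnom=70.940; wc +0.309/-0.320 → slack +1.065/-1.340; half-tol=0.315, Σhalf²=0.386504
Nominal = 70.940. Worst-case = [70.940 - 1.340, 70.940 + 1.065] = [69.600, 72.005]. RSS = √0.386504 = 0.622.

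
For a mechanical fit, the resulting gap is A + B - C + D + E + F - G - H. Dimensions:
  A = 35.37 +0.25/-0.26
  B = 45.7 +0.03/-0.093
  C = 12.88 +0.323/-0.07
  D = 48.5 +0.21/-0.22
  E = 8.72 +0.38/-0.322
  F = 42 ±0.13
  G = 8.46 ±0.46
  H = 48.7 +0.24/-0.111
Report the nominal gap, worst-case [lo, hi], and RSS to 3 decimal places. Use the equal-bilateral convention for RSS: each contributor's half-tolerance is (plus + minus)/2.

nominal=110.250 wc=[108.202,111.891] rss=0.732

Stack each dimension's contribution:
  +A: nom +35.370 → Σnom=35.370; wc +0.250/-0.260 → slack +0.250/-0.260; half-tol=0.255, Σhalf²=0.065025
  +B: nom +45.700 → Σnom=81.070; wc +0.030/-0.093 → slack +0.280/-0.353; half-tol=0.061, Σhalf²=0.068807
  -C: nom -12.880 → Σnom=68.190; wc +0.070/-0.323 → slack +0.350/-0.676; half-tol=0.197, Σhalf²=0.107420
  +D: nom +48.500 → Σnom=116.690; wc +0.210/-0.220 → slack +0.560/-0.896; half-tol=0.215, Σhalf²=0.153644
  +E: nom +8.720 → Σnom=125.410; wc +0.380/-0.322 → slack +0.940/-1.218; half-tol=0.351, Σhalf²=0.276845
  +F: nom +42.000 → Σnom=167.410; wc +0.130/-0.130 → slack +1.070/-1.348; half-tol=0.130, Σhalf²=0.293745
  -G: nom -8.460 → Σnom=158.950; wc +0.460/-0.460 → slack +1.530/-1.808; half-tol=0.460, Σhalf²=0.505346
  -H: nom -48.700 → Σnom=110.250; wc +0.111/-0.240 → slack +1.641/-2.048; half-tol=0.175, Σhalf²=0.536146
Nominal = 110.250. Worst-case = [110.250 - 2.048, 110.250 + 1.641] = [108.202, 111.891]. RSS = √0.536146 = 0.732.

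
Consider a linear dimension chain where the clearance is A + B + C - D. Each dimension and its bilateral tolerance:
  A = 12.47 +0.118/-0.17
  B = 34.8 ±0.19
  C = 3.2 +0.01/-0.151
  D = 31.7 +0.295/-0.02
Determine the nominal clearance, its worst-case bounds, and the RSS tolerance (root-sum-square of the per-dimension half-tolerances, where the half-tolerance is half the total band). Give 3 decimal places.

nominal=18.770 wc=[17.964,19.108] rss=0.297

Stack each dimension's contribution:
  +A: nom +12.470 → Σnom=12.470; wc +0.118/-0.170 → slack +0.118/-0.170; half-tol=0.144, Σhalf²=0.020736
  +B: nom +34.800 → Σnom=47.270; wc +0.190/-0.190 → slack +0.308/-0.360; half-tol=0.190, Σhalf²=0.056836
  +C: nom +3.200 → Σnom=50.470; wc +0.010/-0.151 → slack +0.318/-0.511; half-tol=0.081, Σhalf²=0.063316
  -D: nom -31.700 → Σnom=18.770; wc +0.020/-0.295 → slack +0.338/-0.806; half-tol=0.158, Σhalf²=0.088123
Nominal = 18.770. Worst-case = [18.770 - 0.806, 18.770 + 0.338] = [17.964, 19.108]. RSS = √0.088123 = 0.297.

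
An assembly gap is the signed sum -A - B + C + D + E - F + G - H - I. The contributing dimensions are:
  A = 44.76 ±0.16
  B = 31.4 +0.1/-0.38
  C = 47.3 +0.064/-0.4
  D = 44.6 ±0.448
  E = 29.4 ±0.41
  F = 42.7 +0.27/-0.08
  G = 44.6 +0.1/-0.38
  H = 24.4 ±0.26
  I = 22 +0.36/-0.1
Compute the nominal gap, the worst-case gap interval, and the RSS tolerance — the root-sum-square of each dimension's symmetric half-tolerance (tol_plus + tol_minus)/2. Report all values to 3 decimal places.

Stack each dimension's contribution:
  -A: nom -44.760 → Σnom=-44.760; wc +0.160/-0.160 → slack +0.160/-0.160; half-tol=0.160, Σhalf²=0.025600
  -B: nom -31.400 → Σnom=-76.160; wc +0.380/-0.100 → slack +0.540/-0.260; half-tol=0.240, Σhalf²=0.083200
  +C: nom +47.300 → Σnom=-28.860; wc +0.064/-0.400 → slack +0.604/-0.660; half-tol=0.232, Σhalf²=0.137024
  +D: nom +44.600 → Σnom=15.740; wc +0.448/-0.448 → slack +1.052/-1.108; half-tol=0.448, Σhalf²=0.337728
  +E: nom +29.400 → Σnom=45.140; wc +0.410/-0.410 → slack +1.462/-1.518; half-tol=0.410, Σhalf²=0.505828
  -F: nom -42.700 → Σnom=2.440; wc +0.080/-0.270 → slack +1.542/-1.788; half-tol=0.175, Σhalf²=0.536453
  +G: nom +44.600 → Σnom=47.040; wc +0.100/-0.380 → slack +1.642/-2.168; half-tol=0.240, Σhalf²=0.594053
  -H: nom -24.400 → Σnom=22.640; wc +0.260/-0.260 → slack +1.902/-2.428; half-tol=0.260, Σhalf²=0.661653
  -I: nom -22.000 → Σnom=0.640; wc +0.100/-0.360 → slack +2.002/-2.788; half-tol=0.230, Σhalf²=0.714553
Nominal = 0.640. Worst-case = [0.640 - 2.788, 0.640 + 2.002] = [-2.148, 2.642]. RSS = √0.714553 = 0.845.

nominal=0.640 wc=[-2.148,2.642] rss=0.845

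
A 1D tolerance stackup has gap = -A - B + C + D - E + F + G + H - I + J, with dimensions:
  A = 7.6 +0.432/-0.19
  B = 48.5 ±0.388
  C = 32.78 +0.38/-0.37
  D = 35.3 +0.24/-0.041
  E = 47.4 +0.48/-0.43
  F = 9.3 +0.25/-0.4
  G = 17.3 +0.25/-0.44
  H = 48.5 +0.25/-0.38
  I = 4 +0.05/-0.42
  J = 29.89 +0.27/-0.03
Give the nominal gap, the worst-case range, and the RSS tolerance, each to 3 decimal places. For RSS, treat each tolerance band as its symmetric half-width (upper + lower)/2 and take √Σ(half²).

nominal=65.570 wc=[62.559,68.638] rss=1.008

Stack each dimension's contribution:
  -A: nom -7.600 → Σnom=-7.600; wc +0.190/-0.432 → slack +0.190/-0.432; half-tol=0.311, Σhalf²=0.096721
  -B: nom -48.500 → Σnom=-56.100; wc +0.388/-0.388 → slack +0.578/-0.820; half-tol=0.388, Σhalf²=0.247265
  +C: nom +32.780 → Σnom=-23.320; wc +0.380/-0.370 → slack +0.958/-1.190; half-tol=0.375, Σhalf²=0.387890
  +D: nom +35.300 → Σnom=11.980; wc +0.240/-0.041 → slack +1.198/-1.231; half-tol=0.140, Σhalf²=0.407630
  -E: nom -47.400 → Σnom=-35.420; wc +0.430/-0.480 → slack +1.628/-1.711; half-tol=0.455, Σhalf²=0.614655
  +F: nom +9.300 → Σnom=-26.120; wc +0.250/-0.400 → slack +1.878/-2.111; half-tol=0.325, Σhalf²=0.720280
  +G: nom +17.300 → Σnom=-8.820; wc +0.250/-0.440 → slack +2.128/-2.551; half-tol=0.345, Σhalf²=0.839305
  +H: nom +48.500 → Σnom=39.680; wc +0.250/-0.380 → slack +2.378/-2.931; half-tol=0.315, Σhalf²=0.938530
  -I: nom -4.000 → Σnom=35.680; wc +0.420/-0.050 → slack +2.798/-2.981; half-tol=0.235, Σhalf²=0.993755
  +J: nom +29.890 → Σnom=65.570; wc +0.270/-0.030 → slack +3.068/-3.011; half-tol=0.150, Σhalf²=1.016255
Nominal = 65.570. Worst-case = [65.570 - 3.011, 65.570 + 3.068] = [62.559, 68.638]. RSS = √1.016255 = 1.008.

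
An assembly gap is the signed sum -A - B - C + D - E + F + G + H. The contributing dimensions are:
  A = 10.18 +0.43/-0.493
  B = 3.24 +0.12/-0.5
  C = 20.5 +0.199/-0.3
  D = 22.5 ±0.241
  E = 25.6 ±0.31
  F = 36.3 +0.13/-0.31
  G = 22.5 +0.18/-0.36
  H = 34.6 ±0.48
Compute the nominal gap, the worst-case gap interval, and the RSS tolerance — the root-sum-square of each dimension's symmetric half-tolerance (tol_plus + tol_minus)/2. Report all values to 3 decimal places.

Stack each dimension's contribution:
  -A: nom -10.180 → Σnom=-10.180; wc +0.493/-0.430 → slack +0.493/-0.430; half-tol=0.462, Σhalf²=0.212982
  -B: nom -3.240 → Σnom=-13.420; wc +0.500/-0.120 → slack +0.993/-0.550; half-tol=0.310, Σhalf²=0.309082
  -C: nom -20.500 → Σnom=-33.920; wc +0.300/-0.199 → slack +1.293/-0.749; half-tol=0.249, Σhalf²=0.371333
  +D: nom +22.500 → Σnom=-11.420; wc +0.241/-0.241 → slack +1.534/-0.990; half-tol=0.241, Σhalf²=0.429414
  -E: nom -25.600 → Σnom=-37.020; wc +0.310/-0.310 → slack +1.844/-1.300; half-tol=0.310, Σhalf²=0.525513
  +F: nom +36.300 → Σnom=-0.720; wc +0.130/-0.310 → slack +1.974/-1.610; half-tol=0.220, Σhalf²=0.573913
  +G: nom +22.500 → Σnom=21.780; wc +0.180/-0.360 → slack +2.154/-1.970; half-tol=0.270, Σhalf²=0.646813
  +H: nom +34.600 → Σnom=56.380; wc +0.480/-0.480 → slack +2.634/-2.450; half-tol=0.480, Σhalf²=0.877213
Nominal = 56.380. Worst-case = [56.380 - 2.450, 56.380 + 2.634] = [53.930, 59.014]. RSS = √0.877213 = 0.937.

nominal=56.380 wc=[53.930,59.014] rss=0.937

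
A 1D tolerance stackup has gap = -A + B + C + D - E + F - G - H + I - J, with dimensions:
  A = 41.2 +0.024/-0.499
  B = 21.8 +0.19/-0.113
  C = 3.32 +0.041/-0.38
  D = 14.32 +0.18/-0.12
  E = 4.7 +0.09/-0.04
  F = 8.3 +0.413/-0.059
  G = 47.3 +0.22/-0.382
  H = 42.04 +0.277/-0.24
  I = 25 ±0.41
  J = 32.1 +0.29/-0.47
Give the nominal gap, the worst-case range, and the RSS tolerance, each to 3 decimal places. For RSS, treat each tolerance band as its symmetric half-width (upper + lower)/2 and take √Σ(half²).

Stack each dimension's contribution:
  -A: nom -41.200 → Σnom=-41.200; wc +0.499/-0.024 → slack +0.499/-0.024; half-tol=0.262, Σhalf²=0.068382
  +B: nom +21.800 → Σnom=-19.400; wc +0.190/-0.113 → slack +0.689/-0.137; half-tol=0.151, Σhalf²=0.091335
  +C: nom +3.320 → Σnom=-16.080; wc +0.041/-0.380 → slack +0.730/-0.517; half-tol=0.210, Σhalf²=0.135645
  +D: nom +14.320 → Σnom=-1.760; wc +0.180/-0.120 → slack +0.910/-0.637; half-tol=0.150, Σhalf²=0.158145
  -E: nom -4.700 → Σnom=-6.460; wc +0.040/-0.090 → slack +0.950/-0.727; half-tol=0.065, Σhalf²=0.162370
  +F: nom +8.300 → Σnom=1.840; wc +0.413/-0.059 → slack +1.363/-0.786; half-tol=0.236, Σhalf²=0.218066
  -G: nom -47.300 → Σnom=-45.460; wc +0.382/-0.220 → slack +1.745/-1.006; half-tol=0.301, Σhalf²=0.308667
  -H: nom -42.040 → Σnom=-87.500; wc +0.240/-0.277 → slack +1.985/-1.283; half-tol=0.259, Σhalf²=0.375489
  +I: nom +25.000 → Σnom=-62.500; wc +0.410/-0.410 → slack +2.395/-1.693; half-tol=0.410, Σhalf²=0.543589
  -J: nom -32.100 → Σnom=-94.600; wc +0.470/-0.290 → slack +2.865/-1.983; half-tol=0.380, Σhalf²=0.687989
Nominal = -94.600. Worst-case = [-94.600 - 1.983, -94.600 + 2.865] = [-96.583, -91.735]. RSS = √0.687989 = 0.829.

nominal=-94.600 wc=[-96.583,-91.735] rss=0.829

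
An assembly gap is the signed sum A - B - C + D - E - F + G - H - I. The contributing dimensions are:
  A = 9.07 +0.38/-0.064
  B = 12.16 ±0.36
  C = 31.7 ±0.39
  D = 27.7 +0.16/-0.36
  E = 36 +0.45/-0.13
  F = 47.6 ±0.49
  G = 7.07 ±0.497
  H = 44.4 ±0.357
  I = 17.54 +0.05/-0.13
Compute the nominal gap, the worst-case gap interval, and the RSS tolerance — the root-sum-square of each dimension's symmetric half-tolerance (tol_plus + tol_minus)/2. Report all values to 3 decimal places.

nominal=-145.560 wc=[-148.578,-142.666] rss=1.051

Stack each dimension's contribution:
  +A: nom +9.070 → Σnom=9.070; wc +0.380/-0.064 → slack +0.380/-0.064; half-tol=0.222, Σhalf²=0.049284
  -B: nom -12.160 → Σnom=-3.090; wc +0.360/-0.360 → slack +0.740/-0.424; half-tol=0.360, Σhalf²=0.178884
  -C: nom -31.700 → Σnom=-34.790; wc +0.390/-0.390 → slack +1.130/-0.814; half-tol=0.390, Σhalf²=0.330984
  +D: nom +27.700 → Σnom=-7.090; wc +0.160/-0.360 → slack +1.290/-1.174; half-tol=0.260, Σhalf²=0.398584
  -E: nom -36.000 → Σnom=-43.090; wc +0.130/-0.450 → slack +1.420/-1.624; half-tol=0.290, Σhalf²=0.482684
  -F: nom -47.600 → Σnom=-90.690; wc +0.490/-0.490 → slack +1.910/-2.114; half-tol=0.490, Σhalf²=0.722784
  +G: nom +7.070 → Σnom=-83.620; wc +0.497/-0.497 → slack +2.407/-2.611; half-tol=0.497, Σhalf²=0.969793
  -H: nom -44.400 → Σnom=-128.020; wc +0.357/-0.357 → slack +2.764/-2.968; half-tol=0.357, Σhalf²=1.097242
  -I: nom -17.540 → Σnom=-145.560; wc +0.130/-0.050 → slack +2.894/-3.018; half-tol=0.090, Σhalf²=1.105342
Nominal = -145.560. Worst-case = [-145.560 - 3.018, -145.560 + 2.894] = [-148.578, -142.666]. RSS = √1.105342 = 1.051.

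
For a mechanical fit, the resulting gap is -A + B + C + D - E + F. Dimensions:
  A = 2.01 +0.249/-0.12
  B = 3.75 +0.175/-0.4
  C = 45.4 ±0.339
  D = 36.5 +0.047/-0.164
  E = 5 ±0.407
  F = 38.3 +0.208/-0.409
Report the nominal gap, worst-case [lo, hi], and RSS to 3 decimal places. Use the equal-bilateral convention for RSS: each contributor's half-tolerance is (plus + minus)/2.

Stack each dimension's contribution:
  -A: nom -2.010 → Σnom=-2.010; wc +0.120/-0.249 → slack +0.120/-0.249; half-tol=0.184, Σhalf²=0.034040
  +B: nom +3.750 → Σnom=1.740; wc +0.175/-0.400 → slack +0.295/-0.649; half-tol=0.287, Σhalf²=0.116696
  +C: nom +45.400 → Σnom=47.140; wc +0.339/-0.339 → slack +0.634/-0.988; half-tol=0.339, Σhalf²=0.231617
  +D: nom +36.500 → Σnom=83.640; wc +0.047/-0.164 → slack +0.681/-1.152; half-tol=0.106, Σhalf²=0.242748
  -E: nom -5.000 → Σnom=78.640; wc +0.407/-0.407 → slack +1.088/-1.559; half-tol=0.407, Σhalf²=0.408397
  +F: nom +38.300 → Σnom=116.940; wc +0.208/-0.409 → slack +1.296/-1.968; half-tol=0.308, Σhalf²=0.503569
Nominal = 116.940. Worst-case = [116.940 - 1.968, 116.940 + 1.296] = [114.972, 118.236]. RSS = √0.503569 = 0.710.

nominal=116.940 wc=[114.972,118.236] rss=0.710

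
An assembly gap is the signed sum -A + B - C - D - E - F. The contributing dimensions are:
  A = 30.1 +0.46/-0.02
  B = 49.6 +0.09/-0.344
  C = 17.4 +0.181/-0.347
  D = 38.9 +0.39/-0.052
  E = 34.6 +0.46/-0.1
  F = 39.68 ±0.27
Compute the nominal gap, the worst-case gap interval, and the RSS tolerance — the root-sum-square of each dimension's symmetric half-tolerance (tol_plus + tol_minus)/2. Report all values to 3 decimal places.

nominal=-111.080 wc=[-113.185,-110.201] rss=0.612

Stack each dimension's contribution:
  -A: nom -30.100 → Σnom=-30.100; wc +0.020/-0.460 → slack +0.020/-0.460; half-tol=0.240, Σhalf²=0.057600
  +B: nom +49.600 → Σnom=19.500; wc +0.090/-0.344 → slack +0.110/-0.804; half-tol=0.217, Σhalf²=0.104689
  -C: nom -17.400 → Σnom=2.100; wc +0.347/-0.181 → slack +0.457/-0.985; half-tol=0.264, Σhalf²=0.174385
  -D: nom -38.900 → Σnom=-36.800; wc +0.052/-0.390 → slack +0.509/-1.375; half-tol=0.221, Σhalf²=0.223226
  -E: nom -34.600 → Σnom=-71.400; wc +0.100/-0.460 → slack +0.609/-1.835; half-tol=0.280, Σhalf²=0.301626
  -F: nom -39.680 → Σnom=-111.080; wc +0.270/-0.270 → slack +0.879/-2.105; half-tol=0.270, Σhalf²=0.374526
Nominal = -111.080. Worst-case = [-111.080 - 2.105, -111.080 + 0.879] = [-113.185, -110.201]. RSS = √0.374526 = 0.612.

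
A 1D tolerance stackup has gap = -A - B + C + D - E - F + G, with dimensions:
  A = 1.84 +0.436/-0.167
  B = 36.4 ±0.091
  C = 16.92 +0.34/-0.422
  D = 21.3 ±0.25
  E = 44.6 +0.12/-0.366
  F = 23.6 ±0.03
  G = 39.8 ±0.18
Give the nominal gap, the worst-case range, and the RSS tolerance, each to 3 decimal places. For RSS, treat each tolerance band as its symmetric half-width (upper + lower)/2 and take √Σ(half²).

Stack each dimension's contribution:
  -A: nom -1.840 → Σnom=-1.840; wc +0.167/-0.436 → slack +0.167/-0.436; half-tol=0.301, Σhalf²=0.090902
  -B: nom -36.400 → Σnom=-38.240; wc +0.091/-0.091 → slack +0.258/-0.527; half-tol=0.091, Σhalf²=0.099183
  +C: nom +16.920 → Σnom=-21.320; wc +0.340/-0.422 → slack +0.598/-0.949; half-tol=0.381, Σhalf²=0.244344
  +D: nom +21.300 → Σnom=-0.020; wc +0.250/-0.250 → slack +0.848/-1.199; half-tol=0.250, Σhalf²=0.306844
  -E: nom -44.600 → Σnom=-44.620; wc +0.366/-0.120 → slack +1.214/-1.319; half-tol=0.243, Σhalf²=0.365893
  -F: nom -23.600 → Σnom=-68.220; wc +0.030/-0.030 → slack +1.244/-1.349; half-tol=0.030, Σhalf²=0.366793
  +G: nom +39.800 → Σnom=-28.420; wc +0.180/-0.180 → slack +1.424/-1.529; half-tol=0.180, Σhalf²=0.399193
Nominal = -28.420. Worst-case = [-28.420 - 1.529, -28.420 + 1.424] = [-29.949, -26.996]. RSS = √0.399193 = 0.632.

nominal=-28.420 wc=[-29.949,-26.996] rss=0.632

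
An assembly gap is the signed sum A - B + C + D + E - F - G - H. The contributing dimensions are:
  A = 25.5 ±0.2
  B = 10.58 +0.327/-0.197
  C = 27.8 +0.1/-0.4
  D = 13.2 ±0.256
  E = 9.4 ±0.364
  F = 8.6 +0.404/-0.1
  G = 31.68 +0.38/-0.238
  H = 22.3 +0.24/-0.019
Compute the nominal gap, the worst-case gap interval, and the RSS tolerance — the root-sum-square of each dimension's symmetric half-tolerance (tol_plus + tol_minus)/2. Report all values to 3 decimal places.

Stack each dimension's contribution:
  +A: nom +25.500 → Σnom=25.500; wc +0.200/-0.200 → slack +0.200/-0.200; half-tol=0.200, Σhalf²=0.040000
  -B: nom -10.580 → Σnom=14.920; wc +0.197/-0.327 → slack +0.397/-0.527; half-tol=0.262, Σhalf²=0.108644
  +C: nom +27.800 → Σnom=42.720; wc +0.100/-0.400 → slack +0.497/-0.927; half-tol=0.250, Σhalf²=0.171144
  +D: nom +13.200 → Σnom=55.920; wc +0.256/-0.256 → slack +0.753/-1.183; half-tol=0.256, Σhalf²=0.236680
  +E: nom +9.400 → Σnom=65.320; wc +0.364/-0.364 → slack +1.117/-1.547; half-tol=0.364, Σhalf²=0.369176
  -F: nom -8.600 → Σnom=56.720; wc +0.100/-0.404 → slack +1.217/-1.951; half-tol=0.252, Σhalf²=0.432680
  -G: nom -31.680 → Σnom=25.040; wc +0.238/-0.380 → slack +1.455/-2.331; half-tol=0.309, Σhalf²=0.528161
  -H: nom -22.300 → Σnom=2.740; wc +0.019/-0.240 → slack +1.474/-2.571; half-tol=0.130, Σhalf²=0.544931
Nominal = 2.740. Worst-case = [2.740 - 2.571, 2.740 + 1.474] = [0.169, 4.214]. RSS = √0.544931 = 0.738.

nominal=2.740 wc=[0.169,4.214] rss=0.738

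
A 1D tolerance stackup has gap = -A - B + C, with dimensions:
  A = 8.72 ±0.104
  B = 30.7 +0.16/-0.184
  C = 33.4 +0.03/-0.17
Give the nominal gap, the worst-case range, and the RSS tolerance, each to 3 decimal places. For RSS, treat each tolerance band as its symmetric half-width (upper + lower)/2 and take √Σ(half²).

nominal=-6.020 wc=[-6.454,-5.702] rss=0.224

Stack each dimension's contribution:
  -A: nom -8.720 → Σnom=-8.720; wc +0.104/-0.104 → slack +0.104/-0.104; half-tol=0.104, Σhalf²=0.010816
  -B: nom -30.700 → Σnom=-39.420; wc +0.184/-0.160 → slack +0.288/-0.264; half-tol=0.172, Σhalf²=0.040400
  +C: nom +33.400 → Σnom=-6.020; wc +0.030/-0.170 → slack +0.318/-0.434; half-tol=0.100, Σhalf²=0.050400
Nominal = -6.020. Worst-case = [-6.020 - 0.434, -6.020 + 0.318] = [-6.454, -5.702]. RSS = √0.050400 = 0.224.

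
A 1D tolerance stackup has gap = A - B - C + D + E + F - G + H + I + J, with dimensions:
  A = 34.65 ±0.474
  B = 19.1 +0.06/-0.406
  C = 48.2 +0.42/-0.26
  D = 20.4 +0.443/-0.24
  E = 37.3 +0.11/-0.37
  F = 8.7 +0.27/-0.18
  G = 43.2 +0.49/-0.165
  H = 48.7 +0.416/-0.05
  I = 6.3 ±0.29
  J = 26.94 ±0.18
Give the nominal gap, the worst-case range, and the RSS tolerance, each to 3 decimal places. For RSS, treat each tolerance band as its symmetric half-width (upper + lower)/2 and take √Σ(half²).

Stack each dimension's contribution:
  +A: nom +34.650 → Σnom=34.650; wc +0.474/-0.474 → slack +0.474/-0.474; half-tol=0.474, Σhalf²=0.224676
  -B: nom -19.100 → Σnom=15.550; wc +0.406/-0.060 → slack +0.880/-0.534; half-tol=0.233, Σhalf²=0.278965
  -C: nom -48.200 → Σnom=-32.650; wc +0.260/-0.420 → slack +1.140/-0.954; half-tol=0.340, Σhalf²=0.394565
  +D: nom +20.400 → Σnom=-12.250; wc +0.443/-0.240 → slack +1.583/-1.194; half-tol=0.342, Σhalf²=0.511187
  +E: nom +37.300 → Σnom=25.050; wc +0.110/-0.370 → slack +1.693/-1.564; half-tol=0.240, Σhalf²=0.568787
  +F: nom +8.700 → Σnom=33.750; wc +0.270/-0.180 → slack +1.963/-1.744; half-tol=0.225, Σhalf²=0.619412
  -G: nom -43.200 → Σnom=-9.450; wc +0.165/-0.490 → slack +2.128/-2.234; half-tol=0.328, Σhalf²=0.726669
  +H: nom +48.700 → Σnom=39.250; wc +0.416/-0.050 → slack +2.544/-2.284; half-tol=0.233, Σhalf²=0.780958
  +I: nom +6.300 → Σnom=45.550; wc +0.290/-0.290 → slack +2.834/-2.574; half-tol=0.290, Σhalf²=0.865058
  +J: nom +26.940 → Σnom=72.490; wc +0.180/-0.180 → slack +3.014/-2.754; half-tol=0.180, Σhalf²=0.897458
Nominal = 72.490. Worst-case = [72.490 - 2.754, 72.490 + 3.014] = [69.736, 75.504]. RSS = √0.897458 = 0.947.

nominal=72.490 wc=[69.736,75.504] rss=0.947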